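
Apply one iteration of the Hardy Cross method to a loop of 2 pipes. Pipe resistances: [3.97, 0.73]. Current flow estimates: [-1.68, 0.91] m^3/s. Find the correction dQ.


Numerator terms (r*Q*|Q|): 3.97*-1.68*|-1.68| = -11.2049; 0.73*0.91*|0.91| = 0.6045.
Sum of numerator = -10.6004.
Denominator terms (r*|Q|): 3.97*|-1.68| = 6.6696; 0.73*|0.91| = 0.6643.
2 * sum of denominator = 2 * 7.3339 = 14.6678.
dQ = --10.6004 / 14.6678 = 0.7227 m^3/s.

0.7227


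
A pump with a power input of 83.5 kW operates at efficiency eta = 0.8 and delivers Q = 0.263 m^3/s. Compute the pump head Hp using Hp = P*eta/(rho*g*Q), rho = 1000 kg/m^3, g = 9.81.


Pump head formula: Hp = P * eta / (rho * g * Q).
Numerator: P * eta = 83.5 * 1000 * 0.8 = 66800.0 W.
Denominator: rho * g * Q = 1000 * 9.81 * 0.263 = 2580.03.
Hp = 66800.0 / 2580.03 = 25.89 m.

25.89


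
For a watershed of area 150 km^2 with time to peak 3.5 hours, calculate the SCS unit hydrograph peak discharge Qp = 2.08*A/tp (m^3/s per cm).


SCS formula: Qp = 2.08 * A / tp.
Qp = 2.08 * 150 / 3.5
   = 312.0 / 3.5
   = 89.14 m^3/s per cm.

89.14


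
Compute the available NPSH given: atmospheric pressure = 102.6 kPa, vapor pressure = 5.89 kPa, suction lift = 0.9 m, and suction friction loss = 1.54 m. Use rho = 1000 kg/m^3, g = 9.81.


NPSHa = p_atm/(rho*g) - z_s - hf_s - p_vap/(rho*g).
p_atm/(rho*g) = 102.6*1000 / (1000*9.81) = 10.459 m.
p_vap/(rho*g) = 5.89*1000 / (1000*9.81) = 0.6 m.
NPSHa = 10.459 - 0.9 - 1.54 - 0.6
      = 7.42 m.

7.42


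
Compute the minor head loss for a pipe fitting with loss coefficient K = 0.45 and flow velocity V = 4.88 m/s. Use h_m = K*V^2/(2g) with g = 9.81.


Minor loss formula: h_m = K * V^2/(2g).
V^2 = 4.88^2 = 23.8144.
V^2/(2g) = 23.8144 / 19.62 = 1.2138 m.
h_m = 0.45 * 1.2138 = 0.5462 m.

0.5462


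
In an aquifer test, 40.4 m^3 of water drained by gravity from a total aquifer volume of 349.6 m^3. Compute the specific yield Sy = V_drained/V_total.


Specific yield Sy = Volume drained / Total volume.
Sy = 40.4 / 349.6
   = 0.1156.

0.1156


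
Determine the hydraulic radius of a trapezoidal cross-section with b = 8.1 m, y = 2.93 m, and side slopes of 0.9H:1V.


For a trapezoidal section with side slope z:
A = (b + z*y)*y = (8.1 + 0.9*2.93)*2.93 = 31.459 m^2.
P = b + 2*y*sqrt(1 + z^2) = 8.1 + 2*2.93*sqrt(1 + 0.9^2) = 15.984 m.
R = A/P = 31.459 / 15.984 = 1.9682 m.

1.9682


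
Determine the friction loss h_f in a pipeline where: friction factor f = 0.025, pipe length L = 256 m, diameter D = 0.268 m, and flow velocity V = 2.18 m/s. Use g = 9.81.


Darcy-Weisbach equation: h_f = f * (L/D) * V^2/(2g).
f * L/D = 0.025 * 256/0.268 = 23.8806.
V^2/(2g) = 2.18^2 / (2*9.81) = 4.7524 / 19.62 = 0.2422 m.
h_f = 23.8806 * 0.2422 = 5.784 m.

5.784


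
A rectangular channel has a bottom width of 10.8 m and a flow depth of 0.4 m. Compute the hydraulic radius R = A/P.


For a rectangular section:
Flow area A = b * y = 10.8 * 0.4 = 4.32 m^2.
Wetted perimeter P = b + 2y = 10.8 + 2*0.4 = 11.6 m.
Hydraulic radius R = A/P = 4.32 / 11.6 = 0.3724 m.

0.3724


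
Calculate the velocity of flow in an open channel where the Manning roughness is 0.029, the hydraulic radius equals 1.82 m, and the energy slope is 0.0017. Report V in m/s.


Manning's equation gives V = (1/n) * R^(2/3) * S^(1/2).
First, compute R^(2/3) = 1.82^(2/3) = 1.4907.
Next, S^(1/2) = 0.0017^(1/2) = 0.041231.
Then 1/n = 1/0.029 = 34.48.
V = 34.48 * 1.4907 * 0.041231 = 2.1194 m/s.

2.1194


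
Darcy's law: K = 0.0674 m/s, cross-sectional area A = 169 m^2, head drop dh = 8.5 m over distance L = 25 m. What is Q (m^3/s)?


Darcy's law: Q = K * A * i, where i = dh/L.
Hydraulic gradient i = 8.5 / 25 = 0.34.
Q = 0.0674 * 169 * 0.34
  = 3.8728 m^3/s.

3.8728


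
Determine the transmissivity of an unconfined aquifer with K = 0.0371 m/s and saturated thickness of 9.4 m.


Transmissivity is defined as T = K * h.
T = 0.0371 * 9.4
  = 0.3487 m^2/s.

0.3487


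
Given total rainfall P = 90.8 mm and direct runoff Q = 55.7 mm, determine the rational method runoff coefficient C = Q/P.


The runoff coefficient C = runoff depth / rainfall depth.
C = 55.7 / 90.8
  = 0.6134.

0.6134


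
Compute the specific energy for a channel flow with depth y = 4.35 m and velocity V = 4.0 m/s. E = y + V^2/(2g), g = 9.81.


Specific energy E = y + V^2/(2g).
Velocity head = V^2/(2g) = 4.0^2 / (2*9.81) = 16.0 / 19.62 = 0.8155 m.
E = 4.35 + 0.8155 = 5.1655 m.

5.1655


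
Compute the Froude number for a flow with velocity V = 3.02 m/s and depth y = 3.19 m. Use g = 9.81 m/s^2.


The Froude number is defined as Fr = V / sqrt(g*y).
g*y = 9.81 * 3.19 = 31.2939.
sqrt(g*y) = sqrt(31.2939) = 5.5941.
Fr = 3.02 / 5.5941 = 0.5399.

0.5399


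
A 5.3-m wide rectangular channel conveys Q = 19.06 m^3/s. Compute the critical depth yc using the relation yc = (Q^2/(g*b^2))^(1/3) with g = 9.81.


Using yc = (Q^2 / (g * b^2))^(1/3):
Q^2 = 19.06^2 = 363.28.
g * b^2 = 9.81 * 5.3^2 = 9.81 * 28.09 = 275.56.
Q^2 / (g*b^2) = 363.28 / 275.56 = 1.3183.
yc = 1.3183^(1/3) = 1.0965 m.

1.0965


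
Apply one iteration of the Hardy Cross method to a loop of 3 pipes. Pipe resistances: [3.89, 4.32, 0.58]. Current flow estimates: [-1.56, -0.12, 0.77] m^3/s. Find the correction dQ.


Numerator terms (r*Q*|Q|): 3.89*-1.56*|-1.56| = -9.4667; 4.32*-0.12*|-0.12| = -0.0622; 0.58*0.77*|0.77| = 0.3439.
Sum of numerator = -9.185.
Denominator terms (r*|Q|): 3.89*|-1.56| = 6.0684; 4.32*|-0.12| = 0.5184; 0.58*|0.77| = 0.4466.
2 * sum of denominator = 2 * 7.0334 = 14.0668.
dQ = --9.185 / 14.0668 = 0.653 m^3/s.

0.653


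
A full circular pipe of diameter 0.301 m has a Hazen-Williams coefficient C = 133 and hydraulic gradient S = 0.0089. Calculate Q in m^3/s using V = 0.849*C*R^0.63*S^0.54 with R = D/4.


For a full circular pipe, R = D/4 = 0.301/4 = 0.0752 m.
V = 0.849 * 133 * 0.0752^0.63 * 0.0089^0.54
  = 0.849 * 133 * 0.195974 * 0.078104
  = 1.7283 m/s.
Pipe area A = pi*D^2/4 = pi*0.301^2/4 = 0.0712 m^2.
Q = A * V = 0.0712 * 1.7283 = 0.123 m^3/s.

0.123


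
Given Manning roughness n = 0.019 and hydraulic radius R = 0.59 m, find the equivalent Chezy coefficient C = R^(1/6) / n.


The Chezy coefficient relates to Manning's n through C = R^(1/6) / n.
R^(1/6) = 0.59^(1/6) = 0.915817.
C = 0.915817 / 0.019 = 48.2 m^(1/2)/s.

48.2


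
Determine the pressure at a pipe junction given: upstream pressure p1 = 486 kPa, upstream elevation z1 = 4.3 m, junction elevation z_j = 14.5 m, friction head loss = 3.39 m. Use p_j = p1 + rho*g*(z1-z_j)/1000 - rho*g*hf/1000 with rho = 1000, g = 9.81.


Junction pressure: p_j = p1 + rho*g*(z1 - z_j)/1000 - rho*g*hf/1000.
Elevation term = 1000*9.81*(4.3 - 14.5)/1000 = -100.062 kPa.
Friction term = 1000*9.81*3.39/1000 = 33.256 kPa.
p_j = 486 + -100.062 - 33.256 = 352.68 kPa.

352.68


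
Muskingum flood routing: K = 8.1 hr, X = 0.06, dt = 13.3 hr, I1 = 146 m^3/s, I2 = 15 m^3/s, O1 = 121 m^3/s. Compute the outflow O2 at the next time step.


Muskingum coefficients:
denom = 2*K*(1-X) + dt = 2*8.1*(1-0.06) + 13.3 = 28.528.
C0 = (dt - 2*K*X)/denom = (13.3 - 2*8.1*0.06)/28.528 = 0.4321.
C1 = (dt + 2*K*X)/denom = (13.3 + 2*8.1*0.06)/28.528 = 0.5003.
C2 = (2*K*(1-X) - dt)/denom = 0.0676.
O2 = C0*I2 + C1*I1 + C2*O1
   = 0.4321*15 + 0.5003*146 + 0.0676*121
   = 87.7 m^3/s.

87.7


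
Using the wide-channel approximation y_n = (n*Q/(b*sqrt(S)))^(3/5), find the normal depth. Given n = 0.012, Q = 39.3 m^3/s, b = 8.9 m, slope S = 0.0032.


We use the wide-channel approximation y_n = (n*Q/(b*sqrt(S)))^(3/5).
sqrt(S) = sqrt(0.0032) = 0.056569.
Numerator: n*Q = 0.012 * 39.3 = 0.4716.
Denominator: b*sqrt(S) = 8.9 * 0.056569 = 0.503464.
arg = 0.9367.
y_n = 0.9367^(3/5) = 0.9615 m.

0.9615


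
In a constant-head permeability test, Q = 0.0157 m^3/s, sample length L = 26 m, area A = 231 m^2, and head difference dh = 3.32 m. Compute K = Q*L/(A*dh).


From K = Q*L / (A*dh):
Numerator: Q*L = 0.0157 * 26 = 0.4082.
Denominator: A*dh = 231 * 3.32 = 766.92.
K = 0.4082 / 766.92 = 0.000532 m/s.

0.000532


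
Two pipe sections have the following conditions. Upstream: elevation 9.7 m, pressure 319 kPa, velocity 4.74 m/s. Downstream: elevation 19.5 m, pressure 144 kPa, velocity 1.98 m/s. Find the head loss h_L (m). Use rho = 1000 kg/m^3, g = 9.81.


Total head at each section: H = z + p/(rho*g) + V^2/(2g).
H1 = 9.7 + 319*1000/(1000*9.81) + 4.74^2/(2*9.81)
   = 9.7 + 32.518 + 1.1451
   = 43.363 m.
H2 = 19.5 + 144*1000/(1000*9.81) + 1.98^2/(2*9.81)
   = 19.5 + 14.679 + 0.1998
   = 34.379 m.
h_L = H1 - H2 = 43.363 - 34.379 = 8.984 m.

8.984


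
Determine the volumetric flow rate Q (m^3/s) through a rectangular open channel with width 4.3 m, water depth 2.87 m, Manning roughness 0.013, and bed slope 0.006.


For a rectangular channel, the cross-sectional area A = b * y = 4.3 * 2.87 = 12.34 m^2.
The wetted perimeter P = b + 2y = 4.3 + 2*2.87 = 10.04 m.
Hydraulic radius R = A/P = 12.34/10.04 = 1.2292 m.
Velocity V = (1/n)*R^(2/3)*S^(1/2) = (1/0.013)*1.2292^(2/3)*0.006^(1/2) = 6.8372 m/s.
Discharge Q = A * V = 12.34 * 6.8372 = 84.378 m^3/s.

84.378


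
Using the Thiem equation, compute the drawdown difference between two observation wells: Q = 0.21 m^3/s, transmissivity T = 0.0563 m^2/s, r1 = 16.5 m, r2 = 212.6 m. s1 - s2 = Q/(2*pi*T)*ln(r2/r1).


Thiem equation: s1 - s2 = Q/(2*pi*T) * ln(r2/r1).
ln(r2/r1) = ln(212.6/16.5) = 2.5561.
Q/(2*pi*T) = 0.21 / (2*pi*0.0563) = 0.21 / 0.3537 = 0.5937.
s1 - s2 = 0.5937 * 2.5561 = 1.5174 m.

1.5174


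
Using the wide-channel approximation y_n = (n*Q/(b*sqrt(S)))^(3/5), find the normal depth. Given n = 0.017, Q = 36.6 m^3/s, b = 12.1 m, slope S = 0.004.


We use the wide-channel approximation y_n = (n*Q/(b*sqrt(S)))^(3/5).
sqrt(S) = sqrt(0.004) = 0.063246.
Numerator: n*Q = 0.017 * 36.6 = 0.6222.
Denominator: b*sqrt(S) = 12.1 * 0.063246 = 0.765277.
arg = 0.813.
y_n = 0.813^(3/5) = 0.8832 m.

0.8832


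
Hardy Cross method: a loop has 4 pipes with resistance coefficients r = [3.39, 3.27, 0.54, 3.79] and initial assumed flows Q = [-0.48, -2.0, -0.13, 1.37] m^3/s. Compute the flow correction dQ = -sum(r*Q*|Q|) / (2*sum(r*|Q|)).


Numerator terms (r*Q*|Q|): 3.39*-0.48*|-0.48| = -0.7811; 3.27*-2.0*|-2.0| = -13.08; 0.54*-0.13*|-0.13| = -0.0091; 3.79*1.37*|1.37| = 7.1135.
Sum of numerator = -6.7567.
Denominator terms (r*|Q|): 3.39*|-0.48| = 1.6272; 3.27*|-2.0| = 6.54; 0.54*|-0.13| = 0.0702; 3.79*|1.37| = 5.1923.
2 * sum of denominator = 2 * 13.4297 = 26.8594.
dQ = --6.7567 / 26.8594 = 0.2516 m^3/s.

0.2516


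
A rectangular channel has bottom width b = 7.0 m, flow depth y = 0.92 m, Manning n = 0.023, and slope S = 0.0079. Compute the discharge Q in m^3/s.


For a rectangular channel, the cross-sectional area A = b * y = 7.0 * 0.92 = 6.44 m^2.
The wetted perimeter P = b + 2y = 7.0 + 2*0.92 = 8.84 m.
Hydraulic radius R = A/P = 6.44/8.84 = 0.7285 m.
Velocity V = (1/n)*R^(2/3)*S^(1/2) = (1/0.023)*0.7285^(2/3)*0.0079^(1/2) = 3.1288 m/s.
Discharge Q = A * V = 6.44 * 3.1288 = 20.149 m^3/s.

20.149


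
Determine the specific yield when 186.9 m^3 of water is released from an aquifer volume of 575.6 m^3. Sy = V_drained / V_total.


Specific yield Sy = Volume drained / Total volume.
Sy = 186.9 / 575.6
   = 0.3247.

0.3247


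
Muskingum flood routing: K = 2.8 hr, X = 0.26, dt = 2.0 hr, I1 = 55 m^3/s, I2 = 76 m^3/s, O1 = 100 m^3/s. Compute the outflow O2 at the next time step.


Muskingum coefficients:
denom = 2*K*(1-X) + dt = 2*2.8*(1-0.26) + 2.0 = 6.144.
C0 = (dt - 2*K*X)/denom = (2.0 - 2*2.8*0.26)/6.144 = 0.0885.
C1 = (dt + 2*K*X)/denom = (2.0 + 2*2.8*0.26)/6.144 = 0.5625.
C2 = (2*K*(1-X) - dt)/denom = 0.349.
O2 = C0*I2 + C1*I1 + C2*O1
   = 0.0885*76 + 0.5625*55 + 0.349*100
   = 72.56 m^3/s.

72.56


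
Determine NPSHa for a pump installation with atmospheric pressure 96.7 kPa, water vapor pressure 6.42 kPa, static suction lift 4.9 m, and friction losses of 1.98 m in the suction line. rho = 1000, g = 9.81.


NPSHa = p_atm/(rho*g) - z_s - hf_s - p_vap/(rho*g).
p_atm/(rho*g) = 96.7*1000 / (1000*9.81) = 9.857 m.
p_vap/(rho*g) = 6.42*1000 / (1000*9.81) = 0.654 m.
NPSHa = 9.857 - 4.9 - 1.98 - 0.654
      = 2.32 m.

2.32


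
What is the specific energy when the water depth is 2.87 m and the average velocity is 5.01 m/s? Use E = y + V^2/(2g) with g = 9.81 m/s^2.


Specific energy E = y + V^2/(2g).
Velocity head = V^2/(2g) = 5.01^2 / (2*9.81) = 25.1001 / 19.62 = 1.2793 m.
E = 2.87 + 1.2793 = 4.1493 m.

4.1493


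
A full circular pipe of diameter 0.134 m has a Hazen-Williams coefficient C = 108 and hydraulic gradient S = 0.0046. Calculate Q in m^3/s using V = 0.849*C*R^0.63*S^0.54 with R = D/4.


For a full circular pipe, R = D/4 = 0.134/4 = 0.0335 m.
V = 0.849 * 108 * 0.0335^0.63 * 0.0046^0.54
  = 0.849 * 108 * 0.1177 * 0.054688
  = 0.5902 m/s.
Pipe area A = pi*D^2/4 = pi*0.134^2/4 = 0.0141 m^2.
Q = A * V = 0.0141 * 0.5902 = 0.0083 m^3/s.

0.0083


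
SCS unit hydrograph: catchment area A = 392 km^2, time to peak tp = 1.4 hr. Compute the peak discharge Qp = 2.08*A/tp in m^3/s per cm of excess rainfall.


SCS formula: Qp = 2.08 * A / tp.
Qp = 2.08 * 392 / 1.4
   = 815.36 / 1.4
   = 582.4 m^3/s per cm.

582.4


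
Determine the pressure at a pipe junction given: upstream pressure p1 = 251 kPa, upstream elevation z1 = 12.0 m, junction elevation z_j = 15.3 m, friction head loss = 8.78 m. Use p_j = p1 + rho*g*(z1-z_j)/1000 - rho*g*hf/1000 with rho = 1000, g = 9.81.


Junction pressure: p_j = p1 + rho*g*(z1 - z_j)/1000 - rho*g*hf/1000.
Elevation term = 1000*9.81*(12.0 - 15.3)/1000 = -32.373 kPa.
Friction term = 1000*9.81*8.78/1000 = 86.132 kPa.
p_j = 251 + -32.373 - 86.132 = 132.5 kPa.

132.5


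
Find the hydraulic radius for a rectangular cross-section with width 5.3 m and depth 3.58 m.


For a rectangular section:
Flow area A = b * y = 5.3 * 3.58 = 18.97 m^2.
Wetted perimeter P = b + 2y = 5.3 + 2*3.58 = 12.46 m.
Hydraulic radius R = A/P = 18.97 / 12.46 = 1.5228 m.

1.5228


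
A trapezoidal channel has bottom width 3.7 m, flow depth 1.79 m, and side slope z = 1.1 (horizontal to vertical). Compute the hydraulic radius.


For a trapezoidal section with side slope z:
A = (b + z*y)*y = (3.7 + 1.1*1.79)*1.79 = 10.148 m^2.
P = b + 2*y*sqrt(1 + z^2) = 3.7 + 2*1.79*sqrt(1 + 1.1^2) = 9.022 m.
R = A/P = 10.148 / 9.022 = 1.1247 m.

1.1247


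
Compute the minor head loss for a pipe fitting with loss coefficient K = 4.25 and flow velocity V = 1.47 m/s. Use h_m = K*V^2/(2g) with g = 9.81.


Minor loss formula: h_m = K * V^2/(2g).
V^2 = 1.47^2 = 2.1609.
V^2/(2g) = 2.1609 / 19.62 = 0.1101 m.
h_m = 4.25 * 0.1101 = 0.4681 m.

0.4681


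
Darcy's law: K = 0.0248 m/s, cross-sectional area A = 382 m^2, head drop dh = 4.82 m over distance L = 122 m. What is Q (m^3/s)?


Darcy's law: Q = K * A * i, where i = dh/L.
Hydraulic gradient i = 4.82 / 122 = 0.039508.
Q = 0.0248 * 382 * 0.039508
  = 0.3743 m^3/s.

0.3743


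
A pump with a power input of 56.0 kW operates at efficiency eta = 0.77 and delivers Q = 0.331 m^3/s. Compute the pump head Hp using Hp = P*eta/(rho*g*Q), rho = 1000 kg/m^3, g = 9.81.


Pump head formula: Hp = P * eta / (rho * g * Q).
Numerator: P * eta = 56.0 * 1000 * 0.77 = 43120.0 W.
Denominator: rho * g * Q = 1000 * 9.81 * 0.331 = 3247.11.
Hp = 43120.0 / 3247.11 = 13.28 m.

13.28


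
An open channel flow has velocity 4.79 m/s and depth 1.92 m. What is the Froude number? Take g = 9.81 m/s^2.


The Froude number is defined as Fr = V / sqrt(g*y).
g*y = 9.81 * 1.92 = 18.8352.
sqrt(g*y) = sqrt(18.8352) = 4.34.
Fr = 4.79 / 4.34 = 1.1037.

1.1037


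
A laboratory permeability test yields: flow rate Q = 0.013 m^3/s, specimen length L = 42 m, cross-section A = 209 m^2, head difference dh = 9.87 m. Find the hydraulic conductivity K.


From K = Q*L / (A*dh):
Numerator: Q*L = 0.013 * 42 = 0.546.
Denominator: A*dh = 209 * 9.87 = 2062.83.
K = 0.546 / 2062.83 = 0.000265 m/s.

0.000265


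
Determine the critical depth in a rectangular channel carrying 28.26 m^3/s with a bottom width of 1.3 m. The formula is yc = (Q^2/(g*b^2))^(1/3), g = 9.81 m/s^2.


Using yc = (Q^2 / (g * b^2))^(1/3):
Q^2 = 28.26^2 = 798.63.
g * b^2 = 9.81 * 1.3^2 = 9.81 * 1.69 = 16.58.
Q^2 / (g*b^2) = 798.63 / 16.58 = 48.1683.
yc = 48.1683^(1/3) = 3.6386 m.

3.6386


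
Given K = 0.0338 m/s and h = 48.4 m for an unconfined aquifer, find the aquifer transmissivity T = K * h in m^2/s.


Transmissivity is defined as T = K * h.
T = 0.0338 * 48.4
  = 1.6359 m^2/s.

1.6359


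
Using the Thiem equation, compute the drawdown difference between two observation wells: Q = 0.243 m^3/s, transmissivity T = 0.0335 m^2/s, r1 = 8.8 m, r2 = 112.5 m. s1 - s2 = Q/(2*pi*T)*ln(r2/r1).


Thiem equation: s1 - s2 = Q/(2*pi*T) * ln(r2/r1).
ln(r2/r1) = ln(112.5/8.8) = 2.5482.
Q/(2*pi*T) = 0.243 / (2*pi*0.0335) = 0.243 / 0.2105 = 1.1545.
s1 - s2 = 1.1545 * 2.5482 = 2.9418 m.

2.9418


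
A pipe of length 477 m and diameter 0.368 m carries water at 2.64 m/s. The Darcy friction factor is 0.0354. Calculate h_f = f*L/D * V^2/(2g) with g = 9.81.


Darcy-Weisbach equation: h_f = f * (L/D) * V^2/(2g).
f * L/D = 0.0354 * 477/0.368 = 45.8853.
V^2/(2g) = 2.64^2 / (2*9.81) = 6.9696 / 19.62 = 0.3552 m.
h_f = 45.8853 * 0.3552 = 16.3 m.

16.3


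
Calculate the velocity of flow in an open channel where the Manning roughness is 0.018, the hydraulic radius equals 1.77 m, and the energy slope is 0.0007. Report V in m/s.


Manning's equation gives V = (1/n) * R^(2/3) * S^(1/2).
First, compute R^(2/3) = 1.77^(2/3) = 1.4632.
Next, S^(1/2) = 0.0007^(1/2) = 0.026458.
Then 1/n = 1/0.018 = 55.56.
V = 55.56 * 1.4632 * 0.026458 = 2.1508 m/s.

2.1508


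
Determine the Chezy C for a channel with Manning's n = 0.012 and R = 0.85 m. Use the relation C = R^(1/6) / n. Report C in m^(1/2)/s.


The Chezy coefficient relates to Manning's n through C = R^(1/6) / n.
R^(1/6) = 0.85^(1/6) = 0.973277.
C = 0.973277 / 0.012 = 81.11 m^(1/2)/s.

81.11


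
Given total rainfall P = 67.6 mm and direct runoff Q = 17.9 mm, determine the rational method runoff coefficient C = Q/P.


The runoff coefficient C = runoff depth / rainfall depth.
C = 17.9 / 67.6
  = 0.2648.

0.2648


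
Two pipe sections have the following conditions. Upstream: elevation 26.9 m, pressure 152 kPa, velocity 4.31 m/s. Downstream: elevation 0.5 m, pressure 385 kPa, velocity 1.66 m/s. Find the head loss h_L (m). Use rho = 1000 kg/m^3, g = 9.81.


Total head at each section: H = z + p/(rho*g) + V^2/(2g).
H1 = 26.9 + 152*1000/(1000*9.81) + 4.31^2/(2*9.81)
   = 26.9 + 15.494 + 0.9468
   = 43.341 m.
H2 = 0.5 + 385*1000/(1000*9.81) + 1.66^2/(2*9.81)
   = 0.5 + 39.246 + 0.1404
   = 39.886 m.
h_L = H1 - H2 = 43.341 - 39.886 = 3.455 m.

3.455


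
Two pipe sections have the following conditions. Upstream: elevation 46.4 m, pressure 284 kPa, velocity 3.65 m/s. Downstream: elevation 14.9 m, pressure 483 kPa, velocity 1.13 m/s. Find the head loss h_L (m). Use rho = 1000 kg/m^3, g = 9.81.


Total head at each section: H = z + p/(rho*g) + V^2/(2g).
H1 = 46.4 + 284*1000/(1000*9.81) + 3.65^2/(2*9.81)
   = 46.4 + 28.95 + 0.679
   = 76.029 m.
H2 = 14.9 + 483*1000/(1000*9.81) + 1.13^2/(2*9.81)
   = 14.9 + 49.235 + 0.0651
   = 64.201 m.
h_L = H1 - H2 = 76.029 - 64.201 = 11.829 m.

11.829


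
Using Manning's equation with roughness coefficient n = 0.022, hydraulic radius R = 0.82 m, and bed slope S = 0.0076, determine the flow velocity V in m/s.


Manning's equation gives V = (1/n) * R^(2/3) * S^(1/2).
First, compute R^(2/3) = 0.82^(2/3) = 0.8761.
Next, S^(1/2) = 0.0076^(1/2) = 0.087178.
Then 1/n = 1/0.022 = 45.45.
V = 45.45 * 0.8761 * 0.087178 = 3.4716 m/s.

3.4716


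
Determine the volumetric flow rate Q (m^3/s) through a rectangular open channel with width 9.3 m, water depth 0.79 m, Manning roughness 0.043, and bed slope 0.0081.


For a rectangular channel, the cross-sectional area A = b * y = 9.3 * 0.79 = 7.35 m^2.
The wetted perimeter P = b + 2y = 9.3 + 2*0.79 = 10.88 m.
Hydraulic radius R = A/P = 7.35/10.88 = 0.6753 m.
Velocity V = (1/n)*R^(2/3)*S^(1/2) = (1/0.043)*0.6753^(2/3)*0.0081^(1/2) = 1.611 m/s.
Discharge Q = A * V = 7.35 * 1.611 = 11.836 m^3/s.

11.836


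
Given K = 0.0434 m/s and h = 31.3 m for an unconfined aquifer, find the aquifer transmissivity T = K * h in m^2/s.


Transmissivity is defined as T = K * h.
T = 0.0434 * 31.3
  = 1.3584 m^2/s.

1.3584


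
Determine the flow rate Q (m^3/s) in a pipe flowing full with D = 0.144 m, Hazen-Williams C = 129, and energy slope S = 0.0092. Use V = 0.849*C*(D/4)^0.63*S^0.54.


For a full circular pipe, R = D/4 = 0.144/4 = 0.036 m.
V = 0.849 * 129 * 0.036^0.63 * 0.0092^0.54
  = 0.849 * 129 * 0.12316 * 0.079514
  = 1.0725 m/s.
Pipe area A = pi*D^2/4 = pi*0.144^2/4 = 0.0163 m^2.
Q = A * V = 0.0163 * 1.0725 = 0.0175 m^3/s.

0.0175


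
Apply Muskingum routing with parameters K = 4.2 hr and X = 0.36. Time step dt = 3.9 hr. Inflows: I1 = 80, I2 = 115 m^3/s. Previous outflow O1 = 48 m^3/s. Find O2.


Muskingum coefficients:
denom = 2*K*(1-X) + dt = 2*4.2*(1-0.36) + 3.9 = 9.276.
C0 = (dt - 2*K*X)/denom = (3.9 - 2*4.2*0.36)/9.276 = 0.0944.
C1 = (dt + 2*K*X)/denom = (3.9 + 2*4.2*0.36)/9.276 = 0.7464.
C2 = (2*K*(1-X) - dt)/denom = 0.1591.
O2 = C0*I2 + C1*I1 + C2*O1
   = 0.0944*115 + 0.7464*80 + 0.1591*48
   = 78.21 m^3/s.

78.21


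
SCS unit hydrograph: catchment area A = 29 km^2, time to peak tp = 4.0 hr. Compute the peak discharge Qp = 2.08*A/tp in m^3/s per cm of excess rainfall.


SCS formula: Qp = 2.08 * A / tp.
Qp = 2.08 * 29 / 4.0
   = 60.32 / 4.0
   = 15.08 m^3/s per cm.

15.08


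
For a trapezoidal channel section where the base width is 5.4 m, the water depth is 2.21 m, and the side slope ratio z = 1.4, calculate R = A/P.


For a trapezoidal section with side slope z:
A = (b + z*y)*y = (5.4 + 1.4*2.21)*2.21 = 18.772 m^2.
P = b + 2*y*sqrt(1 + z^2) = 5.4 + 2*2.21*sqrt(1 + 1.4^2) = 13.004 m.
R = A/P = 18.772 / 13.004 = 1.4435 m.

1.4435


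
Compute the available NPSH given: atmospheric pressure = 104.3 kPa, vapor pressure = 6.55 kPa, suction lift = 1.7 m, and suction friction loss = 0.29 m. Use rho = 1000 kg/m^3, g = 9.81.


NPSHa = p_atm/(rho*g) - z_s - hf_s - p_vap/(rho*g).
p_atm/(rho*g) = 104.3*1000 / (1000*9.81) = 10.632 m.
p_vap/(rho*g) = 6.55*1000 / (1000*9.81) = 0.668 m.
NPSHa = 10.632 - 1.7 - 0.29 - 0.668
      = 7.97 m.

7.97


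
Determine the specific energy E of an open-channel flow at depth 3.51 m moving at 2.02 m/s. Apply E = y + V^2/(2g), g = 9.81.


Specific energy E = y + V^2/(2g).
Velocity head = V^2/(2g) = 2.02^2 / (2*9.81) = 4.0804 / 19.62 = 0.208 m.
E = 3.51 + 0.208 = 3.718 m.

3.718


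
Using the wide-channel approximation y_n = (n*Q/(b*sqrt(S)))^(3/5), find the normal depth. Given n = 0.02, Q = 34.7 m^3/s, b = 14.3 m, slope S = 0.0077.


We use the wide-channel approximation y_n = (n*Q/(b*sqrt(S)))^(3/5).
sqrt(S) = sqrt(0.0077) = 0.08775.
Numerator: n*Q = 0.02 * 34.7 = 0.694.
Denominator: b*sqrt(S) = 14.3 * 0.08775 = 1.254825.
arg = 0.5531.
y_n = 0.5531^(3/5) = 0.7009 m.

0.7009


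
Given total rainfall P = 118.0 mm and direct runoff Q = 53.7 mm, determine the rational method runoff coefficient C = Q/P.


The runoff coefficient C = runoff depth / rainfall depth.
C = 53.7 / 118.0
  = 0.4551.

0.4551


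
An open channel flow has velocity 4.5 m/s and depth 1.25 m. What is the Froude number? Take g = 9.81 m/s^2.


The Froude number is defined as Fr = V / sqrt(g*y).
g*y = 9.81 * 1.25 = 12.2625.
sqrt(g*y) = sqrt(12.2625) = 3.5018.
Fr = 4.5 / 3.5018 = 1.2851.

1.2851


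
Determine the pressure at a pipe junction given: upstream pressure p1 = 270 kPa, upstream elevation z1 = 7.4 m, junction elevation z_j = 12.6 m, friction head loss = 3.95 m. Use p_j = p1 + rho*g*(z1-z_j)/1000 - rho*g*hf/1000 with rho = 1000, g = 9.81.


Junction pressure: p_j = p1 + rho*g*(z1 - z_j)/1000 - rho*g*hf/1000.
Elevation term = 1000*9.81*(7.4 - 12.6)/1000 = -51.012 kPa.
Friction term = 1000*9.81*3.95/1000 = 38.749 kPa.
p_j = 270 + -51.012 - 38.749 = 180.24 kPa.

180.24


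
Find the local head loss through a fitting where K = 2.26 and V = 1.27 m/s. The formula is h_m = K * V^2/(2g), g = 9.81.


Minor loss formula: h_m = K * V^2/(2g).
V^2 = 1.27^2 = 1.6129.
V^2/(2g) = 1.6129 / 19.62 = 0.0822 m.
h_m = 2.26 * 0.0822 = 0.1858 m.

0.1858


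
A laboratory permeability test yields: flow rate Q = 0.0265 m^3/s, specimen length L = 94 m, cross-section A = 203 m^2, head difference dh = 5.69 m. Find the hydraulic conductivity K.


From K = Q*L / (A*dh):
Numerator: Q*L = 0.0265 * 94 = 2.491.
Denominator: A*dh = 203 * 5.69 = 1155.07.
K = 2.491 / 1155.07 = 0.002157 m/s.

0.002157


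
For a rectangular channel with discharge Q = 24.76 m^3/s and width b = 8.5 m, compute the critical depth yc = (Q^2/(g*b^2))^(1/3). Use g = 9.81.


Using yc = (Q^2 / (g * b^2))^(1/3):
Q^2 = 24.76^2 = 613.06.
g * b^2 = 9.81 * 8.5^2 = 9.81 * 72.25 = 708.77.
Q^2 / (g*b^2) = 613.06 / 708.77 = 0.865.
yc = 0.865^(1/3) = 0.9528 m.

0.9528


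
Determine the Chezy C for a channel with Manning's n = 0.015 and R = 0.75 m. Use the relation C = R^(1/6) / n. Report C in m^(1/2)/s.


The Chezy coefficient relates to Manning's n through C = R^(1/6) / n.
R^(1/6) = 0.75^(1/6) = 0.953184.
C = 0.953184 / 0.015 = 63.55 m^(1/2)/s.

63.55


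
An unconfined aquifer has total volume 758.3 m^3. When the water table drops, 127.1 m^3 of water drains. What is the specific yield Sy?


Specific yield Sy = Volume drained / Total volume.
Sy = 127.1 / 758.3
   = 0.1676.

0.1676


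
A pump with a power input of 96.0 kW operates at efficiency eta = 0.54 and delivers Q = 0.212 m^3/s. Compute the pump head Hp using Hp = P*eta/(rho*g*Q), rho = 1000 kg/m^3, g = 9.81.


Pump head formula: Hp = P * eta / (rho * g * Q).
Numerator: P * eta = 96.0 * 1000 * 0.54 = 51840.0 W.
Denominator: rho * g * Q = 1000 * 9.81 * 0.212 = 2079.72.
Hp = 51840.0 / 2079.72 = 24.93 m.

24.93


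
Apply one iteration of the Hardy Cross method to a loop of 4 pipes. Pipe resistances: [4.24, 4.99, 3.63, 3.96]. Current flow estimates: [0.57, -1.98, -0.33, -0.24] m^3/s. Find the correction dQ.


Numerator terms (r*Q*|Q|): 4.24*0.57*|0.57| = 1.3776; 4.99*-1.98*|-1.98| = -19.5628; 3.63*-0.33*|-0.33| = -0.3953; 3.96*-0.24*|-0.24| = -0.2281.
Sum of numerator = -18.8086.
Denominator terms (r*|Q|): 4.24*|0.57| = 2.4168; 4.99*|-1.98| = 9.8802; 3.63*|-0.33| = 1.1979; 3.96*|-0.24| = 0.9504.
2 * sum of denominator = 2 * 14.4453 = 28.8906.
dQ = --18.8086 / 28.8906 = 0.651 m^3/s.

0.651


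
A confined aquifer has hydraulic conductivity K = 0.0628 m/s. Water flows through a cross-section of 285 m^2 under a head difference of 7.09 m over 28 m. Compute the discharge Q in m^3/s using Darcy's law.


Darcy's law: Q = K * A * i, where i = dh/L.
Hydraulic gradient i = 7.09 / 28 = 0.253214.
Q = 0.0628 * 285 * 0.253214
  = 4.532 m^3/s.

4.532


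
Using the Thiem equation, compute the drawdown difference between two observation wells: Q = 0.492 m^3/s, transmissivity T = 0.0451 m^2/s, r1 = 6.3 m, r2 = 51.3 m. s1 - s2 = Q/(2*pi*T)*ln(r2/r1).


Thiem equation: s1 - s2 = Q/(2*pi*T) * ln(r2/r1).
ln(r2/r1) = ln(51.3/6.3) = 2.0971.
Q/(2*pi*T) = 0.492 / (2*pi*0.0451) = 0.492 / 0.2834 = 1.7362.
s1 - s2 = 1.7362 * 2.0971 = 3.6411 m.

3.6411


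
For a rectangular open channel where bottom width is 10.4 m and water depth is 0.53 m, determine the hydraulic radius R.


For a rectangular section:
Flow area A = b * y = 10.4 * 0.53 = 5.51 m^2.
Wetted perimeter P = b + 2y = 10.4 + 2*0.53 = 11.46 m.
Hydraulic radius R = A/P = 5.51 / 11.46 = 0.481 m.

0.481


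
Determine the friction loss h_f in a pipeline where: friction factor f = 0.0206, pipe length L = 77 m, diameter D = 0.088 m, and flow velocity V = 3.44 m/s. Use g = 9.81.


Darcy-Weisbach equation: h_f = f * (L/D) * V^2/(2g).
f * L/D = 0.0206 * 77/0.088 = 18.025.
V^2/(2g) = 3.44^2 / (2*9.81) = 11.8336 / 19.62 = 0.6031 m.
h_f = 18.025 * 0.6031 = 10.872 m.

10.872


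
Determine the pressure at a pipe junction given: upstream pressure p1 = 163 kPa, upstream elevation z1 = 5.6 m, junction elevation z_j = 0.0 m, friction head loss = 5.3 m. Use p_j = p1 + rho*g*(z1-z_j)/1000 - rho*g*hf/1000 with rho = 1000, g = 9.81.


Junction pressure: p_j = p1 + rho*g*(z1 - z_j)/1000 - rho*g*hf/1000.
Elevation term = 1000*9.81*(5.6 - 0.0)/1000 = 54.936 kPa.
Friction term = 1000*9.81*5.3/1000 = 51.993 kPa.
p_j = 163 + 54.936 - 51.993 = 165.94 kPa.

165.94


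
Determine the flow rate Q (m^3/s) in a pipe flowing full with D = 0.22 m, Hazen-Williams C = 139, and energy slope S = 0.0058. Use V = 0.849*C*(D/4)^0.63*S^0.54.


For a full circular pipe, R = D/4 = 0.22/4 = 0.055 m.
V = 0.849 * 139 * 0.055^0.63 * 0.0058^0.54
  = 0.849 * 139 * 0.160853 * 0.06198
  = 1.1765 m/s.
Pipe area A = pi*D^2/4 = pi*0.22^2/4 = 0.038 m^2.
Q = A * V = 0.038 * 1.1765 = 0.0447 m^3/s.

0.0447


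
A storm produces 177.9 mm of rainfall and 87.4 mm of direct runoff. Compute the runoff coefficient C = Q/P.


The runoff coefficient C = runoff depth / rainfall depth.
C = 87.4 / 177.9
  = 0.4913.

0.4913


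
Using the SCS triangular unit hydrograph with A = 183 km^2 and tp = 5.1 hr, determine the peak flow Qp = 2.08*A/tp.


SCS formula: Qp = 2.08 * A / tp.
Qp = 2.08 * 183 / 5.1
   = 380.64 / 5.1
   = 74.64 m^3/s per cm.

74.64


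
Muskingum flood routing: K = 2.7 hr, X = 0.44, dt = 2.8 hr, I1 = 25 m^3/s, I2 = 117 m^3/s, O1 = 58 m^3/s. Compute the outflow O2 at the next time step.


Muskingum coefficients:
denom = 2*K*(1-X) + dt = 2*2.7*(1-0.44) + 2.8 = 5.824.
C0 = (dt - 2*K*X)/denom = (2.8 - 2*2.7*0.44)/5.824 = 0.0728.
C1 = (dt + 2*K*X)/denom = (2.8 + 2*2.7*0.44)/5.824 = 0.8887.
C2 = (2*K*(1-X) - dt)/denom = 0.0385.
O2 = C0*I2 + C1*I1 + C2*O1
   = 0.0728*117 + 0.8887*25 + 0.0385*58
   = 32.97 m^3/s.

32.97


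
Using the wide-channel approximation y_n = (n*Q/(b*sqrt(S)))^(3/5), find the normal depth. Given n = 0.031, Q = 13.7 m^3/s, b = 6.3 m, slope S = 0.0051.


We use the wide-channel approximation y_n = (n*Q/(b*sqrt(S)))^(3/5).
sqrt(S) = sqrt(0.0051) = 0.071414.
Numerator: n*Q = 0.031 * 13.7 = 0.4247.
Denominator: b*sqrt(S) = 6.3 * 0.071414 = 0.449908.
arg = 0.944.
y_n = 0.944^(3/5) = 0.966 m.

0.966


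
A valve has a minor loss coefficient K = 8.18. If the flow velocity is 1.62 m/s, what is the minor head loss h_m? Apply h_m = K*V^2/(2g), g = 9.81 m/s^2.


Minor loss formula: h_m = K * V^2/(2g).
V^2 = 1.62^2 = 2.6244.
V^2/(2g) = 2.6244 / 19.62 = 0.1338 m.
h_m = 8.18 * 0.1338 = 1.0942 m.

1.0942


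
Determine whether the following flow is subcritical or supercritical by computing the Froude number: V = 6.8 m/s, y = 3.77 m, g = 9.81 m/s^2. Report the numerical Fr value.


The Froude number is defined as Fr = V / sqrt(g*y).
g*y = 9.81 * 3.77 = 36.9837.
sqrt(g*y) = sqrt(36.9837) = 6.0814.
Fr = 6.8 / 6.0814 = 1.1182.
Since Fr > 1, the flow is supercritical.

1.1182


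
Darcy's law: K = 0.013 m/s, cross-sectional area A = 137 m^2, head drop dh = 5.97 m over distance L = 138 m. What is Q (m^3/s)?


Darcy's law: Q = K * A * i, where i = dh/L.
Hydraulic gradient i = 5.97 / 138 = 0.043261.
Q = 0.013 * 137 * 0.043261
  = 0.077 m^3/s.

0.077


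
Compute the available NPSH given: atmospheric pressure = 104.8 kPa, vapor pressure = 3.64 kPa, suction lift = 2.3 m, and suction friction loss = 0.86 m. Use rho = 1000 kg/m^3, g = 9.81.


NPSHa = p_atm/(rho*g) - z_s - hf_s - p_vap/(rho*g).
p_atm/(rho*g) = 104.8*1000 / (1000*9.81) = 10.683 m.
p_vap/(rho*g) = 3.64*1000 / (1000*9.81) = 0.371 m.
NPSHa = 10.683 - 2.3 - 0.86 - 0.371
      = 7.15 m.

7.15


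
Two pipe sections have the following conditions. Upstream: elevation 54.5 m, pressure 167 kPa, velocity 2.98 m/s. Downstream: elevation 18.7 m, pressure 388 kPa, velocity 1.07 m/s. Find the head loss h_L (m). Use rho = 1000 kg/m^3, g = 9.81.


Total head at each section: H = z + p/(rho*g) + V^2/(2g).
H1 = 54.5 + 167*1000/(1000*9.81) + 2.98^2/(2*9.81)
   = 54.5 + 17.023 + 0.4526
   = 71.976 m.
H2 = 18.7 + 388*1000/(1000*9.81) + 1.07^2/(2*9.81)
   = 18.7 + 39.551 + 0.0584
   = 58.31 m.
h_L = H1 - H2 = 71.976 - 58.31 = 13.666 m.

13.666


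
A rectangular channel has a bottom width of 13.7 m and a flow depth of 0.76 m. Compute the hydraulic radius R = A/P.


For a rectangular section:
Flow area A = b * y = 13.7 * 0.76 = 10.41 m^2.
Wetted perimeter P = b + 2y = 13.7 + 2*0.76 = 15.22 m.
Hydraulic radius R = A/P = 10.41 / 15.22 = 0.6841 m.

0.6841


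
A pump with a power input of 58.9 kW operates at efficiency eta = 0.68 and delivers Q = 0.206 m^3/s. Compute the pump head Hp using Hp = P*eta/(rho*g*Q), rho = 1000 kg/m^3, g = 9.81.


Pump head formula: Hp = P * eta / (rho * g * Q).
Numerator: P * eta = 58.9 * 1000 * 0.68 = 40052.0 W.
Denominator: rho * g * Q = 1000 * 9.81 * 0.206 = 2020.86.
Hp = 40052.0 / 2020.86 = 19.82 m.

19.82


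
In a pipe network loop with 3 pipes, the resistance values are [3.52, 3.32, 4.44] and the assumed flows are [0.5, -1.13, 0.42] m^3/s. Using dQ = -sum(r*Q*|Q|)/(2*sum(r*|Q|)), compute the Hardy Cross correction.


Numerator terms (r*Q*|Q|): 3.52*0.5*|0.5| = 0.88; 3.32*-1.13*|-1.13| = -4.2393; 4.44*0.42*|0.42| = 0.7832.
Sum of numerator = -2.5761.
Denominator terms (r*|Q|): 3.52*|0.5| = 1.76; 3.32*|-1.13| = 3.7516; 4.44*|0.42| = 1.8648.
2 * sum of denominator = 2 * 7.3764 = 14.7528.
dQ = --2.5761 / 14.7528 = 0.1746 m^3/s.

0.1746


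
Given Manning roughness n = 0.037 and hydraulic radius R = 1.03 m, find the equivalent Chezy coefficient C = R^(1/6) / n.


The Chezy coefficient relates to Manning's n through C = R^(1/6) / n.
R^(1/6) = 1.03^(1/6) = 1.004939.
C = 1.004939 / 0.037 = 27.16 m^(1/2)/s.

27.16


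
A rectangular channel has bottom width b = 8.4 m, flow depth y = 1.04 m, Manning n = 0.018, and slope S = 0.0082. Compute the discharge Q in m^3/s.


For a rectangular channel, the cross-sectional area A = b * y = 8.4 * 1.04 = 8.74 m^2.
The wetted perimeter P = b + 2y = 8.4 + 2*1.04 = 10.48 m.
Hydraulic radius R = A/P = 8.74/10.48 = 0.8336 m.
Velocity V = (1/n)*R^(2/3)*S^(1/2) = (1/0.018)*0.8336^(2/3)*0.0082^(1/2) = 4.4559 m/s.
Discharge Q = A * V = 8.74 * 4.4559 = 38.927 m^3/s.

38.927


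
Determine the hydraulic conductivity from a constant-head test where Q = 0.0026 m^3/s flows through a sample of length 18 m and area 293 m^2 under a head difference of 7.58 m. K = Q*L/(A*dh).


From K = Q*L / (A*dh):
Numerator: Q*L = 0.0026 * 18 = 0.0468.
Denominator: A*dh = 293 * 7.58 = 2220.94.
K = 0.0468 / 2220.94 = 2.1e-05 m/s.

2.1e-05


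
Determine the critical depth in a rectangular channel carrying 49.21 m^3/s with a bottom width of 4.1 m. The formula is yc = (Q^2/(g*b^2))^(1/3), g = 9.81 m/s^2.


Using yc = (Q^2 / (g * b^2))^(1/3):
Q^2 = 49.21^2 = 2421.62.
g * b^2 = 9.81 * 4.1^2 = 9.81 * 16.81 = 164.91.
Q^2 / (g*b^2) = 2421.62 / 164.91 = 14.6845.
yc = 14.6845^(1/3) = 2.4488 m.

2.4488


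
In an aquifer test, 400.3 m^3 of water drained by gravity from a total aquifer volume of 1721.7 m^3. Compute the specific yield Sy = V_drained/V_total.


Specific yield Sy = Volume drained / Total volume.
Sy = 400.3 / 1721.7
   = 0.2325.

0.2325


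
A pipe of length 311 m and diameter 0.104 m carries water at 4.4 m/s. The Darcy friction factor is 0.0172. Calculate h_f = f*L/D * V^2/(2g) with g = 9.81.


Darcy-Weisbach equation: h_f = f * (L/D) * V^2/(2g).
f * L/D = 0.0172 * 311/0.104 = 51.4346.
V^2/(2g) = 4.4^2 / (2*9.81) = 19.36 / 19.62 = 0.9867 m.
h_f = 51.4346 * 0.9867 = 50.753 m.

50.753


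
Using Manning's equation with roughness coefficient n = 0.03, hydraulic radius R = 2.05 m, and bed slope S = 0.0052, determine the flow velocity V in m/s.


Manning's equation gives V = (1/n) * R^(2/3) * S^(1/2).
First, compute R^(2/3) = 2.05^(2/3) = 1.6137.
Next, S^(1/2) = 0.0052^(1/2) = 0.072111.
Then 1/n = 1/0.03 = 33.33.
V = 33.33 * 1.6137 * 0.072111 = 3.879 m/s.

3.879


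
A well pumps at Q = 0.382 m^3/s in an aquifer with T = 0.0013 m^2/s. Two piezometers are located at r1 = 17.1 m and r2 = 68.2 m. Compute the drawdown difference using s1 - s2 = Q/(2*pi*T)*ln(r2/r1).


Thiem equation: s1 - s2 = Q/(2*pi*T) * ln(r2/r1).
ln(r2/r1) = ln(68.2/17.1) = 1.3834.
Q/(2*pi*T) = 0.382 / (2*pi*0.0013) = 0.382 / 0.0082 = 46.7671.
s1 - s2 = 46.7671 * 1.3834 = 64.696 m.

64.696


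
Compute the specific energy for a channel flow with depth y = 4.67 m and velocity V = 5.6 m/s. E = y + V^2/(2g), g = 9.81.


Specific energy E = y + V^2/(2g).
Velocity head = V^2/(2g) = 5.6^2 / (2*9.81) = 31.36 / 19.62 = 1.5984 m.
E = 4.67 + 1.5984 = 6.2684 m.

6.2684


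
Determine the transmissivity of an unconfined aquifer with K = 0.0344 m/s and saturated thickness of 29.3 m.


Transmissivity is defined as T = K * h.
T = 0.0344 * 29.3
  = 1.0079 m^2/s.

1.0079


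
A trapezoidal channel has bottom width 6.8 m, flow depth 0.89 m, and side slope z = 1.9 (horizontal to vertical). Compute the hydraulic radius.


For a trapezoidal section with side slope z:
A = (b + z*y)*y = (6.8 + 1.9*0.89)*0.89 = 7.557 m^2.
P = b + 2*y*sqrt(1 + z^2) = 6.8 + 2*0.89*sqrt(1 + 1.9^2) = 10.622 m.
R = A/P = 7.557 / 10.622 = 0.7115 m.

0.7115


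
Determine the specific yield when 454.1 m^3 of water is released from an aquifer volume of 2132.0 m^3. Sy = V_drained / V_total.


Specific yield Sy = Volume drained / Total volume.
Sy = 454.1 / 2132.0
   = 0.213.

0.213


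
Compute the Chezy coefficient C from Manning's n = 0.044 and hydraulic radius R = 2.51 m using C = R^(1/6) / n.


The Chezy coefficient relates to Manning's n through C = R^(1/6) / n.
R^(1/6) = 2.51^(1/6) = 1.165768.
C = 1.165768 / 0.044 = 26.49 m^(1/2)/s.

26.49


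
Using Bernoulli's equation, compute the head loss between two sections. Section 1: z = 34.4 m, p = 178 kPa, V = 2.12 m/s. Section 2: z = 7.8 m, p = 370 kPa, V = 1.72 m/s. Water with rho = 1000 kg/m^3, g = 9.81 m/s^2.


Total head at each section: H = z + p/(rho*g) + V^2/(2g).
H1 = 34.4 + 178*1000/(1000*9.81) + 2.12^2/(2*9.81)
   = 34.4 + 18.145 + 0.2291
   = 52.774 m.
H2 = 7.8 + 370*1000/(1000*9.81) + 1.72^2/(2*9.81)
   = 7.8 + 37.717 + 0.1508
   = 45.667 m.
h_L = H1 - H2 = 52.774 - 45.667 = 7.106 m.

7.106


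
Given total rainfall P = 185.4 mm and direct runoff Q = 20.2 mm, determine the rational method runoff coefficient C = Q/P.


The runoff coefficient C = runoff depth / rainfall depth.
C = 20.2 / 185.4
  = 0.109.

0.109


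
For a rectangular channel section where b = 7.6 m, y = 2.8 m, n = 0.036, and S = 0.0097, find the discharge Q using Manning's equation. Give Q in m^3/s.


For a rectangular channel, the cross-sectional area A = b * y = 7.6 * 2.8 = 21.28 m^2.
The wetted perimeter P = b + 2y = 7.6 + 2*2.8 = 13.2 m.
Hydraulic radius R = A/P = 21.28/13.2 = 1.6121 m.
Velocity V = (1/n)*R^(2/3)*S^(1/2) = (1/0.036)*1.6121^(2/3)*0.0097^(1/2) = 3.7614 m/s.
Discharge Q = A * V = 21.28 * 3.7614 = 80.042 m^3/s.

80.042


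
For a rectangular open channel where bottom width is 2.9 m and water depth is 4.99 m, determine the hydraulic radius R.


For a rectangular section:
Flow area A = b * y = 2.9 * 4.99 = 14.47 m^2.
Wetted perimeter P = b + 2y = 2.9 + 2*4.99 = 12.88 m.
Hydraulic radius R = A/P = 14.47 / 12.88 = 1.1235 m.

1.1235


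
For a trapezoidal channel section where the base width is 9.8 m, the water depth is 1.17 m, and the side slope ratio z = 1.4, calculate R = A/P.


For a trapezoidal section with side slope z:
A = (b + z*y)*y = (9.8 + 1.4*1.17)*1.17 = 13.382 m^2.
P = b + 2*y*sqrt(1 + z^2) = 9.8 + 2*1.17*sqrt(1 + 1.4^2) = 13.826 m.
R = A/P = 13.382 / 13.826 = 0.9679 m.

0.9679


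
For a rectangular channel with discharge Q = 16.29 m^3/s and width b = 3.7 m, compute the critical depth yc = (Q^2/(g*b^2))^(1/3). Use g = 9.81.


Using yc = (Q^2 / (g * b^2))^(1/3):
Q^2 = 16.29^2 = 265.36.
g * b^2 = 9.81 * 3.7^2 = 9.81 * 13.69 = 134.3.
Q^2 / (g*b^2) = 265.36 / 134.3 = 1.9759.
yc = 1.9759^(1/3) = 1.2548 m.

1.2548
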